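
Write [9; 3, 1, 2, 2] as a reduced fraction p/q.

Fold from the inside: start with 2/1.
  2 + 1/2 = 5/2
  1 + 2/5 = 7/5
  3 + 5/7 = 26/7
  9 + 7/26 = 241/26

241/26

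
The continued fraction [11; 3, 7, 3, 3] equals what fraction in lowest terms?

Using pₖ = aₖpₖ₋₁ + pₖ₋₂ and qₖ = aₖqₖ₋₁ + qₖ₋₂:
  k=0: a=11, p=11, q=1
  k=1: a=3, p=34, q=3
  k=2: a=7, p=249, q=22
  k=3: a=3, p=781, q=69
  k=4: a=3, p=2592, q=229

2592/229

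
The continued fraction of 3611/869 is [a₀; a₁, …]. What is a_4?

3611 = 4·869 + 135   →  a_0 = 4
869 = 6·135 + 59   →  a_1 = 6
135 = 2·59 + 17   →  a_2 = 2
59 = 3·17 + 8   →  a_3 = 3
17 = 2·8 + 1   →  a_4 = 2

2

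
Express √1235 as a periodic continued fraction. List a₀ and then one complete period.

[35; 7, 70]

a₀ = ⌊√1235⌋ = 35.
With m₀=0, d₀=1 and mₖ₊₁ = dₖaₖ − mₖ, dₖ₊₁ = (n − mₖ₊₁²)/dₖ, aₖ₊₁ = ⌊(a₀+mₖ₊₁)/dₖ₊₁⌋:
  k=1: m=35, d=10, a=7
  k=2: m=35, d=1, a=70
d=1 and a=2a₀=70 at k=2, so the next step gives (m, d) = (35, 10) again — its k=1 value — and the period has length 2.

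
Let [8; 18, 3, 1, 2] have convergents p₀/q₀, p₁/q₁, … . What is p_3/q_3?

588/73

Using pₖ = aₖpₖ₋₁ + pₖ₋₂, qₖ = aₖqₖ₋₁ + qₖ₋₂ (with p₋₁=1, p₋₂=0, q₋₁=0, q₋₂=1):
  k=0: a=8, p=8, q=1
  k=1: a=18, p=145, q=18
  k=2: a=3, p=443, q=55
  k=3: a=1, p=588, q=73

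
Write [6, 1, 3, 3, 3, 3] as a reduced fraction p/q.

Fold from the inside: start with 3/1.
  3 + 1/3 = 10/3
  3 + 3/10 = 33/10
  3 + 10/33 = 109/33
  1 + 33/109 = 142/109
  6 + 109/142 = 961/142

961/142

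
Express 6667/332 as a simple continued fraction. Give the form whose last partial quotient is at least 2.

[20; 12, 3, 2, 1, 2]

6667 = 20*332 + 27
332 = 12*27 + 8
27 = 3*8 + 3
8 = 2*3 + 2
3 = 1*2 + 1
2 = 2*1 + 0  (stop)
So 6667/332 = [20; 12, 3, 2, 1, 2].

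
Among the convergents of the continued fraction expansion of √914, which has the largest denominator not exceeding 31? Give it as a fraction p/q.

√914 = [30; 4, 3, 3, 4, 60, …] (period length 5).
Convergents:
  p_0/q_0 = 30/1
  p_1/q_1 = 121/4
  p_2/q_2 = 393/13
  p_3/q_3 = 1300/43
q_2 = 13 ≤ 31 < 43 = q_3, so the answer is 393/13.

393/13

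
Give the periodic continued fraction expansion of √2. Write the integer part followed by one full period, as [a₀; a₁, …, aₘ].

[1; 2]

a₀ = ⌊√2⌋ = 1.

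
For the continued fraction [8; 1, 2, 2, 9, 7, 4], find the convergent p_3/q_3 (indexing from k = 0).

Using pₖ = aₖpₖ₋₁ + pₖ₋₂, qₖ = aₖqₖ₋₁ + qₖ₋₂ (with p₋₁=1, p₋₂=0, q₋₁=0, q₋₂=1):
  k=0: a=8, p=8, q=1
  k=1: a=1, p=9, q=1
  k=2: a=2, p=26, q=3
  k=3: a=2, p=61, q=7

61/7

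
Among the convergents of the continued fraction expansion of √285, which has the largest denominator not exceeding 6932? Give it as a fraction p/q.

82367/4879

√285 = [16; 1, 7, 2, 7, 1, 32, …] (period length 6).
Convergents:
  p_0/q_0 = 16/1
  p_1/q_1 = 17/1
  p_2/q_2 = 135/8
  p_3/q_3 = 287/17
  p_4/q_4 = 2144/127
  p_5/q_5 = 2431/144
  p_6/q_6 = 79936/4735
  p_7/q_7 = 82367/4879
  p_8/q_8 = 656505/38888
q_7 = 4879 ≤ 6932 < 38888 = q_8, so the answer is 82367/4879.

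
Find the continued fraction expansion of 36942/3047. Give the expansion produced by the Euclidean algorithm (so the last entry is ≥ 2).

[12; 8, 16, 2, 3, 3]

36942 = 12×3047 + 378
3047 = 8×378 + 23
378 = 16×23 + 10
23 = 2×10 + 3
10 = 3×3 + 1
3 = 3×1 + 0  (stop)
So 36942/3047 = [12; 8, 16, 2, 3, 3].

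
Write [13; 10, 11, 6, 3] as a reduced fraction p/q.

Fold from the inside: start with 3/1.
  6 + 1/3 = 19/3
  11 + 3/19 = 212/19
  10 + 19/212 = 2139/212
  13 + 212/2139 = 28019/2139

28019/2139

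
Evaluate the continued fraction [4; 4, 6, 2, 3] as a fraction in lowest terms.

793/187

Using pₖ = aₖpₖ₋₁ + pₖ₋₂ and qₖ = aₖqₖ₋₁ + qₖ₋₂:
  k=0: a=4, p=4, q=1
  k=1: a=4, p=17, q=4
  k=2: a=6, p=106, q=25
  k=3: a=2, p=229, q=54
  k=4: a=3, p=793, q=187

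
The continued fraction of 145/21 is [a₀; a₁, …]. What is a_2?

145 = 6·21 + 19   →  a_0 = 6
21 = 1·19 + 2   →  a_1 = 1
19 = 9·2 + 1   →  a_2 = 9

9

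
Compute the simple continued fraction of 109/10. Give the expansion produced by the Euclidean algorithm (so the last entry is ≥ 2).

[10; 1, 9]

109 = 10*10 + 9
10 = 1*9 + 1
9 = 9*1 + 0  (stop)
So 109/10 = [10; 1, 9].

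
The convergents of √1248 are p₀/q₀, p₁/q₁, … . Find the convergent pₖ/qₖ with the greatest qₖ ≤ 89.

1837/52

√1248 = [35; 3, 17, 3, 70, …] (period length 4).
Convergents:
  p_0/q_0 = 35/1
  p_1/q_1 = 106/3
  p_2/q_2 = 1837/52
  p_3/q_3 = 5617/159
q_2 = 52 ≤ 89 < 159 = q_3, so the answer is 1837/52.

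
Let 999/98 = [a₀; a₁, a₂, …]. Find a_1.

999 = 10·98 + 19   →  a_0 = 10
98 = 5·19 + 3   →  a_1 = 5

5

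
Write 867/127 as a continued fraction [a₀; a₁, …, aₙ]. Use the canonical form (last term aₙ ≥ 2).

867 = 6×127 + 105
127 = 1×105 + 22
105 = 4×22 + 17
22 = 1×17 + 5
17 = 3×5 + 2
5 = 2×2 + 1
2 = 2×1 + 0  (stop)
So 867/127 = [6; 1, 4, 1, 3, 2, 2].

[6; 1, 4, 1, 3, 2, 2]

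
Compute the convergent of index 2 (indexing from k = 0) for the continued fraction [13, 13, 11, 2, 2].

1883/144

Using pₖ = aₖpₖ₋₁ + pₖ₋₂, qₖ = aₖqₖ₋₁ + qₖ₋₂ (with p₋₁=1, p₋₂=0, q₋₁=0, q₋₂=1):
  k=0: a=13, p=13, q=1
  k=1: a=13, p=170, q=13
  k=2: a=11, p=1883, q=144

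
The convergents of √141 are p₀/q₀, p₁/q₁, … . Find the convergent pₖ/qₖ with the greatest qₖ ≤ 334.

√141 = [11; 1, 6, 1, 22, …] (period length 4).
Convergents:
  p_0/q_0 = 11/1
  p_1/q_1 = 12/1
  p_2/q_2 = 83/7
  p_3/q_3 = 95/8
  p_4/q_4 = 2173/183
  p_5/q_5 = 2268/191
  p_6/q_6 = 15781/1329
q_5 = 191 ≤ 334 < 1329 = q_6, so the answer is 2268/191.

2268/191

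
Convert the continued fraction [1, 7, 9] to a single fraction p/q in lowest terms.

73/64

Using pₖ = aₖpₖ₋₁ + pₖ₋₂ and qₖ = aₖqₖ₋₁ + qₖ₋₂:
  k=0: a=1, p=1, q=1
  k=1: a=7, p=8, q=7
  k=2: a=9, p=73, q=64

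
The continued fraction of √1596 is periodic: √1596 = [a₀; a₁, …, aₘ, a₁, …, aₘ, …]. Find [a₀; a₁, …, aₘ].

a₀ = ⌊√1596⌋ = 39.
With m₀=0, d₀=1 and mₖ₊₁ = dₖaₖ − mₖ, dₖ₊₁ = (n − mₖ₊₁²)/dₖ, aₖ₊₁ = ⌊(a₀+mₖ₊₁)/dₖ₊₁⌋:
  k=1: m=39, d=75, a=1
  k=2: m=36, d=4, a=18
  k=3: m=36, d=75, a=1
  k=4: m=39, d=1, a=78
d=1 and a=2a₀=78 at k=4, so the next step gives (m, d) = (39, 75) again — its k=1 value — and the period has length 4.

[39; 1, 18, 1, 78]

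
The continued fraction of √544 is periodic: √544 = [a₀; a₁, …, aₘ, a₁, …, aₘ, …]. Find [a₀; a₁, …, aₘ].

[23; 3, 11, 3, 46]

a₀ = ⌊√544⌋ = 23.
With m₀=0, d₀=1 and mₖ₊₁ = dₖaₖ − mₖ, dₖ₊₁ = (n − mₖ₊₁²)/dₖ, aₖ₊₁ = ⌊(a₀+mₖ₊₁)/dₖ₊₁⌋:
  k=1: m=23, d=15, a=3
  k=2: m=22, d=4, a=11
  k=3: m=22, d=15, a=3
  k=4: m=23, d=1, a=46
d=1 and a=2a₀=46 at k=4, so the next step gives (m, d) = (23, 15) again — its k=1 value — and the period has length 4.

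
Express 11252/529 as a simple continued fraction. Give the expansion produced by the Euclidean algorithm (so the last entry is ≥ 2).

11252 = 21*529 + 143
529 = 3*143 + 100
143 = 1*100 + 43
100 = 2*43 + 14
43 = 3*14 + 1
14 = 14*1 + 0  (stop)
So 11252/529 = [21; 3, 1, 2, 3, 14].

[21; 3, 1, 2, 3, 14]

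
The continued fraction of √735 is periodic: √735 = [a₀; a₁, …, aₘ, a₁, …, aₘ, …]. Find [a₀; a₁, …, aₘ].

a₀ = ⌊√735⌋ = 27.
With m₀=0, d₀=1 and mₖ₊₁ = dₖaₖ − mₖ, dₖ₊₁ = (n − mₖ₊₁²)/dₖ, aₖ₊₁ = ⌊(a₀+mₖ₊₁)/dₖ₊₁⌋:
  k=1: m=27, d=6, a=9
  k=2: m=27, d=1, a=54
d=1 and a=2a₀=54 at k=2, so the next step gives (m, d) = (27, 6) again — its k=1 value — and the period has length 2.

[27; 9, 54]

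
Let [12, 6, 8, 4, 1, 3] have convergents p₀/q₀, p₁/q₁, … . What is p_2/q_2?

Using pₖ = aₖpₖ₋₁ + pₖ₋₂, qₖ = aₖqₖ₋₁ + qₖ₋₂ (with p₋₁=1, p₋₂=0, q₋₁=0, q₋₂=1):
  k=0: a=12, p=12, q=1
  k=1: a=6, p=73, q=6
  k=2: a=8, p=596, q=49

596/49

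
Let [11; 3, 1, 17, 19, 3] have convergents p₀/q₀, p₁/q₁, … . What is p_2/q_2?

Using pₖ = aₖpₖ₋₁ + pₖ₋₂, qₖ = aₖqₖ₋₁ + qₖ₋₂ (with p₋₁=1, p₋₂=0, q₋₁=0, q₋₂=1):
  k=0: a=11, p=11, q=1
  k=1: a=3, p=34, q=3
  k=2: a=1, p=45, q=4

45/4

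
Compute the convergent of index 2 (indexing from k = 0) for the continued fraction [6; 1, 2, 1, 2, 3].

Using pₖ = aₖpₖ₋₁ + pₖ₋₂, qₖ = aₖqₖ₋₁ + qₖ₋₂ (with p₋₁=1, p₋₂=0, q₋₁=0, q₋₂=1):
  k=0: a=6, p=6, q=1
  k=1: a=1, p=7, q=1
  k=2: a=2, p=20, q=3

20/3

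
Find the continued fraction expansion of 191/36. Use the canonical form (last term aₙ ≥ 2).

[5; 3, 3, 1, 2]

191 = 5·36 + 11
36 = 3·11 + 3
11 = 3·3 + 2
3 = 1·2 + 1
2 = 2·1 + 0  (stop)
So 191/36 = [5; 3, 3, 1, 2].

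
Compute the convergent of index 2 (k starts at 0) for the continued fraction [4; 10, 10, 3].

Using pₖ = aₖpₖ₋₁ + pₖ₋₂, qₖ = aₖqₖ₋₁ + qₖ₋₂ (with p₋₁=1, p₋₂=0, q₋₁=0, q₋₂=1):
  k=0: a=4, p=4, q=1
  k=1: a=10, p=41, q=10
  k=2: a=10, p=414, q=101

414/101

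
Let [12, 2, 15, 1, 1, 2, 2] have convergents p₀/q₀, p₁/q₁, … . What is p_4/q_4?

799/64

Using pₖ = aₖpₖ₋₁ + pₖ₋₂, qₖ = aₖqₖ₋₁ + qₖ₋₂ (with p₋₁=1, p₋₂=0, q₋₁=0, q₋₂=1):
  k=0: a=12, p=12, q=1
  k=1: a=2, p=25, q=2
  k=2: a=15, p=387, q=31
  k=3: a=1, p=412, q=33
  k=4: a=1, p=799, q=64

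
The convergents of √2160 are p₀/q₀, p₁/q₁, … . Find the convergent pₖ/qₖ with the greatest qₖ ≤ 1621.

√2160 = [46; 2, 9, 1, 4, 1, 9, 2, 92, …] (period length 8).
Convergents:
  p_0/q_0 = 46/1
  p_1/q_1 = 93/2
  p_2/q_2 = 883/19
  p_3/q_3 = 976/21
  p_4/q_4 = 4787/103
  p_5/q_5 = 5763/124
  p_6/q_6 = 56654/1219
  p_7/q_7 = 119071/2562
q_6 = 1219 ≤ 1621 < 2562 = q_7, so the answer is 56654/1219.

56654/1219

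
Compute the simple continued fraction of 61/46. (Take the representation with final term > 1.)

61 = 1·46 + 15
46 = 3·15 + 1
15 = 15·1 + 0  (stop)
So 61/46 = [1; 3, 15].

[1; 3, 15]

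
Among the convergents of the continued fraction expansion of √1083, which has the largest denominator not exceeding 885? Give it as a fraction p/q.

√1083 = [32; 1, 9, 1, 64, …] (period length 4).
Convergents:
  p_0/q_0 = 32/1
  p_1/q_1 = 33/1
  p_2/q_2 = 329/10
  p_3/q_3 = 362/11
  p_4/q_4 = 23497/714
  p_5/q_5 = 23859/725
  p_6/q_6 = 238228/7239
q_5 = 725 ≤ 885 < 7239 = q_6, so the answer is 23859/725.

23859/725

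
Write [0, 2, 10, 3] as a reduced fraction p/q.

31/65

Fold from the inside: start with 3/1.
  10 + 1/3 = 31/3
  2 + 3/31 = 65/31
  0 + 31/65 = 31/65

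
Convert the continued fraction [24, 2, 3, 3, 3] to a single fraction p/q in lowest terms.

1857/76

Fold from the inside: start with 3/1.
  3 + 1/3 = 10/3
  3 + 3/10 = 33/10
  2 + 10/33 = 76/33
  24 + 33/76 = 1857/76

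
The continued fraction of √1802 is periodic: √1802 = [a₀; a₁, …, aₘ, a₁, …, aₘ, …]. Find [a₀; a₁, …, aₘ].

[42; 2, 4, 2, 84]

a₀ = ⌊√1802⌋ = 42.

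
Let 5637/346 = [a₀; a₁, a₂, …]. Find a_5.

5637 = 16·346 + 101   →  a_0 = 16
346 = 3·101 + 43   →  a_1 = 3
101 = 2·43 + 15   →  a_2 = 2
43 = 2·15 + 13   →  a_3 = 2
15 = 1·13 + 2   →  a_4 = 1
13 = 6·2 + 1   →  a_5 = 6

6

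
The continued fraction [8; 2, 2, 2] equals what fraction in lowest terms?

Using pₖ = aₖpₖ₋₁ + pₖ₋₂ and qₖ = aₖqₖ₋₁ + qₖ₋₂:
  k=0: a=8, p=8, q=1
  k=1: a=2, p=17, q=2
  k=2: a=2, p=42, q=5
  k=3: a=2, p=101, q=12

101/12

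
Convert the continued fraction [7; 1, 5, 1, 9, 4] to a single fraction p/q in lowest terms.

2223/283

Fold from the inside: start with 4/1.
  9 + 1/4 = 37/4
  1 + 4/37 = 41/37
  5 + 37/41 = 242/41
  1 + 41/242 = 283/242
  7 + 242/283 = 2223/283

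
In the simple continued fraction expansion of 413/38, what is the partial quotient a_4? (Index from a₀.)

1

413 = 10·38 + 33   →  a_0 = 10
38 = 1·33 + 5   →  a_1 = 1
33 = 6·5 + 3   →  a_2 = 6
5 = 1·3 + 2   →  a_3 = 1
3 = 1·2 + 1   →  a_4 = 1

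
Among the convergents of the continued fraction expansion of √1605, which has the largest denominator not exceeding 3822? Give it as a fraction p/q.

√1605 = [40; 16, 80, …] (period length 2).
Convergents:
  p_0/q_0 = 40/1
  p_1/q_1 = 641/16
  p_2/q_2 = 51320/1281
  p_3/q_3 = 821761/20512
q_2 = 1281 ≤ 3822 < 20512 = q_3, so the answer is 51320/1281.

51320/1281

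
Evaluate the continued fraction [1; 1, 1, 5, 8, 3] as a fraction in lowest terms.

Using pₖ = aₖpₖ₋₁ + pₖ₋₂ and qₖ = aₖqₖ₋₁ + qₖ₋₂:
  k=0: a=1, p=1, q=1
  k=1: a=1, p=2, q=1
  k=2: a=1, p=3, q=2
  k=3: a=5, p=17, q=11
  k=4: a=8, p=139, q=90
  k=5: a=3, p=434, q=281

434/281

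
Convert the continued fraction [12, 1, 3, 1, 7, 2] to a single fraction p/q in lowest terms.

Fold from the inside: start with 2/1.
  7 + 1/2 = 15/2
  1 + 2/15 = 17/15
  3 + 15/17 = 66/17
  1 + 17/66 = 83/66
  12 + 66/83 = 1062/83

1062/83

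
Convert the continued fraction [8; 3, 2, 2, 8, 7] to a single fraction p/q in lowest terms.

8443/1018

Fold from the inside: start with 7/1.
  8 + 1/7 = 57/7
  2 + 7/57 = 121/57
  2 + 57/121 = 299/121
  3 + 121/299 = 1018/299
  8 + 299/1018 = 8443/1018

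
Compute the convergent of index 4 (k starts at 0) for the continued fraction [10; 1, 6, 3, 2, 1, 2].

Using pₖ = aₖpₖ₋₁ + pₖ₋₂, qₖ = aₖqₖ₋₁ + qₖ₋₂ (with p₋₁=1, p₋₂=0, q₋₁=0, q₋₂=1):
  k=0: a=10, p=10, q=1
  k=1: a=1, p=11, q=1
  k=2: a=6, p=76, q=7
  k=3: a=3, p=239, q=22
  k=4: a=2, p=554, q=51

554/51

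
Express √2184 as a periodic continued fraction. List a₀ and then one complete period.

[46; 1, 2, 1, 2, 1, 92]

a₀ = ⌊√2184⌋ = 46.
With m₀=0, d₀=1 and mₖ₊₁ = dₖaₖ − mₖ, dₖ₊₁ = (n − mₖ₊₁²)/dₖ, aₖ₊₁ = ⌊(a₀+mₖ₊₁)/dₖ₊₁⌋:
  k=1: m=46, d=68, a=1
  k=2: m=22, d=25, a=2
  k=3: m=28, d=56, a=1
  k=4: m=28, d=25, a=2
  k=5: m=22, d=68, a=1
  k=6: m=46, d=1, a=92
d=1 and a=2a₀=92 at k=6, so the next step gives (m, d) = (46, 68) again — its k=1 value — and the period has length 6.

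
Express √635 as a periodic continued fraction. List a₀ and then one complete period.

a₀ = ⌊√635⌋ = 25.
With m₀=0, d₀=1 and mₖ₊₁ = dₖaₖ − mₖ, dₖ₊₁ = (n − mₖ₊₁²)/dₖ, aₖ₊₁ = ⌊(a₀+mₖ₊₁)/dₖ₊₁⌋:
  k=1: m=25, d=10, a=5
  k=2: m=25, d=1, a=50
d=1 and a=2a₀=50 at k=2, so the next step gives (m, d) = (25, 10) again — its k=1 value — and the period has length 2.

[25; 5, 50]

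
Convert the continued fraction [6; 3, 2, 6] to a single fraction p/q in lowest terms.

Fold from the inside: start with 6/1.
  2 + 1/6 = 13/6
  3 + 6/13 = 45/13
  6 + 13/45 = 283/45

283/45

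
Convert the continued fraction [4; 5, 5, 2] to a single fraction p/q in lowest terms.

239/57

Fold from the inside: start with 2/1.
  5 + 1/2 = 11/2
  5 + 2/11 = 57/11
  4 + 11/57 = 239/57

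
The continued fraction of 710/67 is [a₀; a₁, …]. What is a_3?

2

710 = 10·67 + 40   →  a_0 = 10
67 = 1·40 + 27   →  a_1 = 1
40 = 1·27 + 13   →  a_2 = 1
27 = 2·13 + 1   →  a_3 = 2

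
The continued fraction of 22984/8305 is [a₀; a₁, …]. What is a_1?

22984 = 2·8305 + 6374   →  a_0 = 2
8305 = 1·6374 + 1931   →  a_1 = 1

1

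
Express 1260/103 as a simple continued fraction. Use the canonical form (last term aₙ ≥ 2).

1260 = 12·103 + 24
103 = 4·24 + 7
24 = 3·7 + 3
7 = 2·3 + 1
3 = 3·1 + 0  (stop)
So 1260/103 = [12; 4, 3, 2, 3].

[12; 4, 3, 2, 3]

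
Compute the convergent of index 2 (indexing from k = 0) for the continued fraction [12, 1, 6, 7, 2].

90/7

Using pₖ = aₖpₖ₋₁ + pₖ₋₂, qₖ = aₖqₖ₋₁ + qₖ₋₂ (with p₋₁=1, p₋₂=0, q₋₁=0, q₋₂=1):
  k=0: a=12, p=12, q=1
  k=1: a=1, p=13, q=1
  k=2: a=6, p=90, q=7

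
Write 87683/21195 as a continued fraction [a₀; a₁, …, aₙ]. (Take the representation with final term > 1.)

[4; 7, 3, 3, 9, 15, 2]

87683 = 4*21195 + 2903
21195 = 7*2903 + 874
2903 = 3*874 + 281
874 = 3*281 + 31
281 = 9*31 + 2
31 = 15*2 + 1
2 = 2*1 + 0  (stop)
So 87683/21195 = [4; 7, 3, 3, 9, 15, 2].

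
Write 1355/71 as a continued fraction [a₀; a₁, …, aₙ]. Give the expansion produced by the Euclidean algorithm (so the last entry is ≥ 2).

1355 = 19×71 + 6
71 = 11×6 + 5
6 = 1×5 + 1
5 = 5×1 + 0  (stop)
So 1355/71 = [19; 11, 1, 5].

[19; 11, 1, 5]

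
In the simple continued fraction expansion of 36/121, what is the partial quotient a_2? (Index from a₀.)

36 = 0·121 + 36   →  a_0 = 0
121 = 3·36 + 13   →  a_1 = 3
36 = 2·13 + 10   →  a_2 = 2

2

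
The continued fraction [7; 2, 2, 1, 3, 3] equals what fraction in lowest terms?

Using pₖ = aₖpₖ₋₁ + pₖ₋₂ and qₖ = aₖqₖ₋₁ + qₖ₋₂:
  k=0: a=7, p=7, q=1
  k=1: a=2, p=15, q=2
  k=2: a=2, p=37, q=5
  k=3: a=1, p=52, q=7
  k=4: a=3, p=193, q=26
  k=5: a=3, p=631, q=85

631/85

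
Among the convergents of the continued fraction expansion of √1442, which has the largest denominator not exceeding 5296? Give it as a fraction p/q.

√1442 = [37; 1, 36, 1, 74, …] (period length 4).
Convergents:
  p_0/q_0 = 37/1
  p_1/q_1 = 38/1
  p_2/q_2 = 1405/37
  p_3/q_3 = 1443/38
  p_4/q_4 = 108187/2849
  p_5/q_5 = 109630/2887
  p_6/q_6 = 4054867/106781
q_5 = 2887 ≤ 5296 < 106781 = q_6, so the answer is 109630/2887.

109630/2887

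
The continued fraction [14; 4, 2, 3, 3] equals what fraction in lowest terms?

1451/102

Using pₖ = aₖpₖ₋₁ + pₖ₋₂ and qₖ = aₖqₖ₋₁ + qₖ₋₂:
  k=0: a=14, p=14, q=1
  k=1: a=4, p=57, q=4
  k=2: a=2, p=128, q=9
  k=3: a=3, p=441, q=31
  k=4: a=3, p=1451, q=102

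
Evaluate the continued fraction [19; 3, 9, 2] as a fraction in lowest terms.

Fold from the inside: start with 2/1.
  9 + 1/2 = 19/2
  3 + 2/19 = 59/19
  19 + 19/59 = 1140/59

1140/59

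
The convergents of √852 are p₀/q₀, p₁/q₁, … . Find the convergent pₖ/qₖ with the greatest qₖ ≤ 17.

467/16

√852 = [29; 5, 3, 2, 4, 2, 3, 5, 58, …] (period length 8).
Convergents:
  p_0/q_0 = 29/1
  p_1/q_1 = 146/5
  p_2/q_2 = 467/16
  p_3/q_3 = 1080/37
q_2 = 16 ≤ 17 < 37 = q_3, so the answer is 467/16.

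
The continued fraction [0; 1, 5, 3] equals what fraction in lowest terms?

Using pₖ = aₖpₖ₋₁ + pₖ₋₂ and qₖ = aₖqₖ₋₁ + qₖ₋₂:
  k=0: a=0, p=0, q=1
  k=1: a=1, p=1, q=1
  k=2: a=5, p=5, q=6
  k=3: a=3, p=16, q=19

16/19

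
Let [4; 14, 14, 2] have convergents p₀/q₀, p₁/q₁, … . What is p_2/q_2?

Using pₖ = aₖpₖ₋₁ + pₖ₋₂, qₖ = aₖqₖ₋₁ + qₖ₋₂ (with p₋₁=1, p₋₂=0, q₋₁=0, q₋₂=1):
  k=0: a=4, p=4, q=1
  k=1: a=14, p=57, q=14
  k=2: a=14, p=802, q=197

802/197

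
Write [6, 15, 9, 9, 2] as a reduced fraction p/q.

Fold from the inside: start with 2/1.
  9 + 1/2 = 19/2
  9 + 2/19 = 173/19
  15 + 19/173 = 2614/173
  6 + 173/2614 = 15857/2614

15857/2614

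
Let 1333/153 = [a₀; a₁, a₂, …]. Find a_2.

1333 = 8·153 + 109   →  a_0 = 8
153 = 1·109 + 44   →  a_1 = 1
109 = 2·44 + 21   →  a_2 = 2

2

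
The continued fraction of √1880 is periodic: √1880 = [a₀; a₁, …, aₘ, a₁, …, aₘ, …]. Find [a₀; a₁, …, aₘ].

[43; 2, 1, 3, 1, 2, 86]

a₀ = ⌊√1880⌋ = 43.
With m₀=0, d₀=1 and mₖ₊₁ = dₖaₖ − mₖ, dₖ₊₁ = (n − mₖ₊₁²)/dₖ, aₖ₊₁ = ⌊(a₀+mₖ₊₁)/dₖ₊₁⌋:
  k=1: m=43, d=31, a=2
  k=2: m=19, d=49, a=1
  k=3: m=30, d=20, a=3
  k=4: m=30, d=49, a=1
  k=5: m=19, d=31, a=2
  k=6: m=43, d=1, a=86
d=1 and a=2a₀=86 at k=6, so the next step gives (m, d) = (43, 31) again — its k=1 value — and the period has length 6.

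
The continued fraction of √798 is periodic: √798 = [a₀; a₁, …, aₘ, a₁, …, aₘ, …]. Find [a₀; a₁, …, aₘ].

[28; 4, 56]

a₀ = ⌊√798⌋ = 28.
With m₀=0, d₀=1 and mₖ₊₁ = dₖaₖ − mₖ, dₖ₊₁ = (n − mₖ₊₁²)/dₖ, aₖ₊₁ = ⌊(a₀+mₖ₊₁)/dₖ₊₁⌋:
  k=1: m=28, d=14, a=4
  k=2: m=28, d=1, a=56
d=1 and a=2a₀=56 at k=2, so the next step gives (m, d) = (28, 14) again — its k=1 value — and the period has length 2.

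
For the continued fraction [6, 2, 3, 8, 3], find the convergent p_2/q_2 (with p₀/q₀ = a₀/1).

Using pₖ = aₖpₖ₋₁ + pₖ₋₂, qₖ = aₖqₖ₋₁ + qₖ₋₂ (with p₋₁=1, p₋₂=0, q₋₁=0, q₋₂=1):
  k=0: a=6, p=6, q=1
  k=1: a=2, p=13, q=2
  k=2: a=3, p=45, q=7

45/7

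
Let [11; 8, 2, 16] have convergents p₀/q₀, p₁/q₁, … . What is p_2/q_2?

189/17

Using pₖ = aₖpₖ₋₁ + pₖ₋₂, qₖ = aₖqₖ₋₁ + qₖ₋₂ (with p₋₁=1, p₋₂=0, q₋₁=0, q₋₂=1):
  k=0: a=11, p=11, q=1
  k=1: a=8, p=89, q=8
  k=2: a=2, p=189, q=17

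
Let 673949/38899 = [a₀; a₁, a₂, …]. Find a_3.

17

673949 = 17·38899 + 12666   →  a_0 = 17
38899 = 3·12666 + 901   →  a_1 = 3
12666 = 14·901 + 52   →  a_2 = 14
901 = 17·52 + 17   →  a_3 = 17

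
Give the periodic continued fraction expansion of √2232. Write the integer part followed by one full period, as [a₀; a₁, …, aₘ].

[47; 4, 10, 4, 94]

a₀ = ⌊√2232⌋ = 47.
With m₀=0, d₀=1 and mₖ₊₁ = dₖaₖ − mₖ, dₖ₊₁ = (n − mₖ₊₁²)/dₖ, aₖ₊₁ = ⌊(a₀+mₖ₊₁)/dₖ₊₁⌋:
  k=1: m=47, d=23, a=4
  k=2: m=45, d=9, a=10
  k=3: m=45, d=23, a=4
  k=4: m=47, d=1, a=94
d=1 and a=2a₀=94 at k=4, so the next step gives (m, d) = (47, 23) again — its k=1 value — and the period has length 4.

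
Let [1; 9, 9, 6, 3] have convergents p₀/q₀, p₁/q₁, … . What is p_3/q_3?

556/501

Using pₖ = aₖpₖ₋₁ + pₖ₋₂, qₖ = aₖqₖ₋₁ + qₖ₋₂ (with p₋₁=1, p₋₂=0, q₋₁=0, q₋₂=1):
  k=0: a=1, p=1, q=1
  k=1: a=9, p=10, q=9
  k=2: a=9, p=91, q=82
  k=3: a=6, p=556, q=501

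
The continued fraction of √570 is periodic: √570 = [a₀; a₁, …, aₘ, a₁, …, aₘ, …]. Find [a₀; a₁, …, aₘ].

[23; 1, 6, 1, 46]

a₀ = ⌊√570⌋ = 23.
With m₀=0, d₀=1 and mₖ₊₁ = dₖaₖ − mₖ, dₖ₊₁ = (n − mₖ₊₁²)/dₖ, aₖ₊₁ = ⌊(a₀+mₖ₊₁)/dₖ₊₁⌋:
  k=1: m=23, d=41, a=1
  k=2: m=18, d=6, a=6
  k=3: m=18, d=41, a=1
  k=4: m=23, d=1, a=46
d=1 and a=2a₀=46 at k=4, so the next step gives (m, d) = (23, 41) again — its k=1 value — and the period has length 4.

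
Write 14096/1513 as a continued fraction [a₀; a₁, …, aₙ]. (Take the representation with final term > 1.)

[9; 3, 6, 3, 3, 3, 2]

14096 = 9*1513 + 479
1513 = 3*479 + 76
479 = 6*76 + 23
76 = 3*23 + 7
23 = 3*7 + 2
7 = 3*2 + 1
2 = 2*1 + 0  (stop)
So 14096/1513 = [9; 3, 6, 3, 3, 3, 2].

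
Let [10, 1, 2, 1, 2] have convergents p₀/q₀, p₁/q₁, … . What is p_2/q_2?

32/3

Using pₖ = aₖpₖ₋₁ + pₖ₋₂, qₖ = aₖqₖ₋₁ + qₖ₋₂ (with p₋₁=1, p₋₂=0, q₋₁=0, q₋₂=1):
  k=0: a=10, p=10, q=1
  k=1: a=1, p=11, q=1
  k=2: a=2, p=32, q=3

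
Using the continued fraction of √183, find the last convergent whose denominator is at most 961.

12919/955

√183 = [13; 1, 1, 8, 1, 1, 26, …] (period length 6).
Convergents:
  p_0/q_0 = 13/1
  p_1/q_1 = 14/1
  p_2/q_2 = 27/2
  p_3/q_3 = 230/17
  p_4/q_4 = 257/19
  p_5/q_5 = 487/36
  p_6/q_6 = 12919/955
  p_7/q_7 = 13406/991
q_6 = 955 ≤ 961 < 991 = q_7, so the answer is 12919/955.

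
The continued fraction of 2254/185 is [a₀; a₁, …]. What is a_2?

2254 = 12·185 + 34   →  a_0 = 12
185 = 5·34 + 15   →  a_1 = 5
34 = 2·15 + 4   →  a_2 = 2

2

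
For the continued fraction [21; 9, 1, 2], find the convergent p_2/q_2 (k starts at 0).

Using pₖ = aₖpₖ₋₁ + pₖ₋₂, qₖ = aₖqₖ₋₁ + qₖ₋₂ (with p₋₁=1, p₋₂=0, q₋₁=0, q₋₂=1):
  k=0: a=21, p=21, q=1
  k=1: a=9, p=190, q=9
  k=2: a=1, p=211, q=10

211/10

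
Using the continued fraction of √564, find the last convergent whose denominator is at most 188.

√564 = [23; 1, 2, 1, 46, …] (period length 4).
Convergents:
  p_0/q_0 = 23/1
  p_1/q_1 = 24/1
  p_2/q_2 = 71/3
  p_3/q_3 = 95/4
  p_4/q_4 = 4441/187
  p_5/q_5 = 4536/191
q_4 = 187 ≤ 188 < 191 = q_5, so the answer is 4441/187.

4441/187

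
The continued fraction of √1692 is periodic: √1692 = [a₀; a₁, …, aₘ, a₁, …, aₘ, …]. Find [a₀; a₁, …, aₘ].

a₀ = ⌊√1692⌋ = 41.

[41; 7, 2, 7, 82]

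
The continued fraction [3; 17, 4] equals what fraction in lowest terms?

211/69

Fold from the inside: start with 4/1.
  17 + 1/4 = 69/4
  3 + 4/69 = 211/69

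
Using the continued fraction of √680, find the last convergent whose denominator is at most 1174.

17654/677

√680 = [26; 13, 52, …] (period length 2).
Convergents:
  p_0/q_0 = 26/1
  p_1/q_1 = 339/13
  p_2/q_2 = 17654/677
  p_3/q_3 = 229841/8814
q_2 = 677 ≤ 1174 < 8814 = q_3, so the answer is 17654/677.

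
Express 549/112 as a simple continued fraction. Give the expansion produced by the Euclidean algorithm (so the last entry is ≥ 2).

549 = 4×112 + 101
112 = 1×101 + 11
101 = 9×11 + 2
11 = 5×2 + 1
2 = 2×1 + 0  (stop)
So 549/112 = [4; 1, 9, 5, 2].

[4; 1, 9, 5, 2]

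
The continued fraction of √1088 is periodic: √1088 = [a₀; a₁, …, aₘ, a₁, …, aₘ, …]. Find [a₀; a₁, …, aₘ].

[32; 1, 64]

a₀ = ⌊√1088⌋ = 32.
With m₀=0, d₀=1 and mₖ₊₁ = dₖaₖ − mₖ, dₖ₊₁ = (n − mₖ₊₁²)/dₖ, aₖ₊₁ = ⌊(a₀+mₖ₊₁)/dₖ₊₁⌋:
  k=1: m=32, d=64, a=1
  k=2: m=32, d=1, a=64
d=1 and a=2a₀=64 at k=2, so the next step gives (m, d) = (32, 64) again — its k=1 value — and the period has length 2.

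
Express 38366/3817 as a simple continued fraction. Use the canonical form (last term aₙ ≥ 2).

38366 = 10*3817 + 196
3817 = 19*196 + 93
196 = 2*93 + 10
93 = 9*10 + 3
10 = 3*3 + 1
3 = 3*1 + 0  (stop)
So 38366/3817 = [10; 19, 2, 9, 3, 3].

[10; 19, 2, 9, 3, 3]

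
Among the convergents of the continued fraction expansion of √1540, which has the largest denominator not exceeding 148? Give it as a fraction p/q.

√1540 = [39; 4, 8, 2, 8, 4, 78, …] (period length 6).
Convergents:
  p_0/q_0 = 39/1
  p_1/q_1 = 157/4
  p_2/q_2 = 1295/33
  p_3/q_3 = 2747/70
  p_4/q_4 = 23271/593
q_3 = 70 ≤ 148 < 593 = q_4, so the answer is 2747/70.

2747/70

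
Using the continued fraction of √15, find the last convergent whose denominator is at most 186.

244/63

√15 = [3; 1, 6, …] (period length 2).
Convergents:
  p_0/q_0 = 3/1
  p_1/q_1 = 4/1
  p_2/q_2 = 27/7
  p_3/q_3 = 31/8
  p_4/q_4 = 213/55
  p_5/q_5 = 244/63
  p_6/q_6 = 1677/433
q_5 = 63 ≤ 186 < 433 = q_6, so the answer is 244/63.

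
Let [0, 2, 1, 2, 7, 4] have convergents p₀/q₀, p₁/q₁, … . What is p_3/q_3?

3/8

Using pₖ = aₖpₖ₋₁ + pₖ₋₂, qₖ = aₖqₖ₋₁ + qₖ₋₂ (with p₋₁=1, p₋₂=0, q₋₁=0, q₋₂=1):
  k=0: a=0, p=0, q=1
  k=1: a=2, p=1, q=2
  k=2: a=1, p=1, q=3
  k=3: a=2, p=3, q=8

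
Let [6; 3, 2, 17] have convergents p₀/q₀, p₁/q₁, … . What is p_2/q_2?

Using pₖ = aₖpₖ₋₁ + pₖ₋₂, qₖ = aₖqₖ₋₁ + qₖ₋₂ (with p₋₁=1, p₋₂=0, q₋₁=0, q₋₂=1):
  k=0: a=6, p=6, q=1
  k=1: a=3, p=19, q=3
  k=2: a=2, p=44, q=7

44/7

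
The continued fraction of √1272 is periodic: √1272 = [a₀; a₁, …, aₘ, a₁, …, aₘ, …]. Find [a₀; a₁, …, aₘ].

[35; 1, 1, 1, 70]

a₀ = ⌊√1272⌋ = 35.
With m₀=0, d₀=1 and mₖ₊₁ = dₖaₖ − mₖ, dₖ₊₁ = (n − mₖ₊₁²)/dₖ, aₖ₊₁ = ⌊(a₀+mₖ₊₁)/dₖ₊₁⌋:
  k=1: m=35, d=47, a=1
  k=2: m=12, d=24, a=1
  k=3: m=12, d=47, a=1
  k=4: m=35, d=1, a=70
d=1 and a=2a₀=70 at k=4, so the next step gives (m, d) = (35, 47) again — its k=1 value — and the period has length 4.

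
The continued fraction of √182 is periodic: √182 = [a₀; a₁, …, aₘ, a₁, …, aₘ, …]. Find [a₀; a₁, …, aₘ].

[13; 2, 26]

a₀ = ⌊√182⌋ = 13.
With m₀=0, d₀=1 and mₖ₊₁ = dₖaₖ − mₖ, dₖ₊₁ = (n − mₖ₊₁²)/dₖ, aₖ₊₁ = ⌊(a₀+mₖ₊₁)/dₖ₊₁⌋:
  k=1: m=13, d=13, a=2
  k=2: m=13, d=1, a=26
d=1 and a=2a₀=26 at k=2, so the next step gives (m, d) = (13, 13) again — its k=1 value — and the period has length 2.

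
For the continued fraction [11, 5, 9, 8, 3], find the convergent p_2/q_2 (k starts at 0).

Using pₖ = aₖpₖ₋₁ + pₖ₋₂, qₖ = aₖqₖ₋₁ + qₖ₋₂ (with p₋₁=1, p₋₂=0, q₋₁=0, q₋₂=1):
  k=0: a=11, p=11, q=1
  k=1: a=5, p=56, q=5
  k=2: a=9, p=515, q=46

515/46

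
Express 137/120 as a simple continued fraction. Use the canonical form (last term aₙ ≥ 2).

137 = 1*120 + 17
120 = 7*17 + 1
17 = 17*1 + 0  (stop)
So 137/120 = [1; 7, 17].

[1; 7, 17]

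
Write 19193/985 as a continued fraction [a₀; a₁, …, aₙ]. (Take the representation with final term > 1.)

[19; 2, 16, 2, 14]

19193 = 19×985 + 478
985 = 2×478 + 29
478 = 16×29 + 14
29 = 2×14 + 1
14 = 14×1 + 0  (stop)
So 19193/985 = [19; 2, 16, 2, 14].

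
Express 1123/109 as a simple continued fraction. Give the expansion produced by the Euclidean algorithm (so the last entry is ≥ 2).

[10; 3, 3, 3, 3]

1123 = 10*109 + 33
109 = 3*33 + 10
33 = 3*10 + 3
10 = 3*3 + 1
3 = 3*1 + 0  (stop)
So 1123/109 = [10; 3, 3, 3, 3].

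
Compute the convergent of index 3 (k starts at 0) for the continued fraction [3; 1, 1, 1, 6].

11/3

Using pₖ = aₖpₖ₋₁ + pₖ₋₂, qₖ = aₖqₖ₋₁ + qₖ₋₂ (with p₋₁=1, p₋₂=0, q₋₁=0, q₋₂=1):
  k=0: a=3, p=3, q=1
  k=1: a=1, p=4, q=1
  k=2: a=1, p=7, q=2
  k=3: a=1, p=11, q=3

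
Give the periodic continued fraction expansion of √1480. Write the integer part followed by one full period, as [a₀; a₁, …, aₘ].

a₀ = ⌊√1480⌋ = 38.

[38; 2, 8, 19, 8, 2, 76]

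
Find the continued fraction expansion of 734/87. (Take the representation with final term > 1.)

[8; 2, 3, 2, 5]

734 = 8×87 + 38
87 = 2×38 + 11
38 = 3×11 + 5
11 = 2×5 + 1
5 = 5×1 + 0  (stop)
So 734/87 = [8; 2, 3, 2, 5].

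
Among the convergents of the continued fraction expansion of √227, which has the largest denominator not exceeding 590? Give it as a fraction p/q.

√227 = [15; 15, 30, …] (period length 2).
Convergents:
  p_0/q_0 = 15/1
  p_1/q_1 = 226/15
  p_2/q_2 = 6795/451
  p_3/q_3 = 102151/6780
q_2 = 451 ≤ 590 < 6780 = q_3, so the answer is 6795/451.

6795/451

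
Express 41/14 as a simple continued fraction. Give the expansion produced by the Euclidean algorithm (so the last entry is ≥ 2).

41 = 2×14 + 13
14 = 1×13 + 1
13 = 13×1 + 0  (stop)
So 41/14 = [2; 1, 13].

[2; 1, 13]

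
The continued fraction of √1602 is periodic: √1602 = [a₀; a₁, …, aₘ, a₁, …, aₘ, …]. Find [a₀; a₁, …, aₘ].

[40; 40, 80]

a₀ = ⌊√1602⌋ = 40.
With m₀=0, d₀=1 and mₖ₊₁ = dₖaₖ − mₖ, dₖ₊₁ = (n − mₖ₊₁²)/dₖ, aₖ₊₁ = ⌊(a₀+mₖ₊₁)/dₖ₊₁⌋:
  k=1: m=40, d=2, a=40
  k=2: m=40, d=1, a=80
d=1 and a=2a₀=80 at k=2, so the next step gives (m, d) = (40, 2) again — its k=1 value — and the period has length 2.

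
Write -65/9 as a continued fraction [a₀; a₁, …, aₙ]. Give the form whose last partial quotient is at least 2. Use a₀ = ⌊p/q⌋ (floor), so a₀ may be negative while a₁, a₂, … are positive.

-65 = -8·9 + 7
9 = 1·7 + 2
7 = 3·2 + 1
2 = 2·1 + 0  (stop)
So -65/9 = [-8; 1, 3, 2].

[-8; 1, 3, 2]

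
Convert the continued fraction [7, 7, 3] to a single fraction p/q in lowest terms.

Using pₖ = aₖpₖ₋₁ + pₖ₋₂ and qₖ = aₖqₖ₋₁ + qₖ₋₂:
  k=0: a=7, p=7, q=1
  k=1: a=7, p=50, q=7
  k=2: a=3, p=157, q=22

157/22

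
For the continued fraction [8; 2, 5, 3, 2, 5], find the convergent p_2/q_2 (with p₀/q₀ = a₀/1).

Using pₖ = aₖpₖ₋₁ + pₖ₋₂, qₖ = aₖqₖ₋₁ + qₖ₋₂ (with p₋₁=1, p₋₂=0, q₋₁=0, q₋₂=1):
  k=0: a=8, p=8, q=1
  k=1: a=2, p=17, q=2
  k=2: a=5, p=93, q=11

93/11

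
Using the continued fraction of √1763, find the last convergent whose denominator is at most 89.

3527/84

√1763 = [41; 1, 82, …] (period length 2).
Convergents:
  p_0/q_0 = 41/1
  p_1/q_1 = 42/1
  p_2/q_2 = 3485/83
  p_3/q_3 = 3527/84
  p_4/q_4 = 292699/6971
q_3 = 84 ≤ 89 < 6971 = q_4, so the answer is 3527/84.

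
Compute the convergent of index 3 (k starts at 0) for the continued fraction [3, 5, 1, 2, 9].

54/17

Using pₖ = aₖpₖ₋₁ + pₖ₋₂, qₖ = aₖqₖ₋₁ + qₖ₋₂ (with p₋₁=1, p₋₂=0, q₋₁=0, q₋₂=1):
  k=0: a=3, p=3, q=1
  k=1: a=5, p=16, q=5
  k=2: a=1, p=19, q=6
  k=3: a=2, p=54, q=17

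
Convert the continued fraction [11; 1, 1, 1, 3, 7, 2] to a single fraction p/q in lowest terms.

1990/171

Using pₖ = aₖpₖ₋₁ + pₖ₋₂ and qₖ = aₖqₖ₋₁ + qₖ₋₂:
  k=0: a=11, p=11, q=1
  k=1: a=1, p=12, q=1
  k=2: a=1, p=23, q=2
  k=3: a=1, p=35, q=3
  k=4: a=3, p=128, q=11
  k=5: a=7, p=931, q=80
  k=6: a=2, p=1990, q=171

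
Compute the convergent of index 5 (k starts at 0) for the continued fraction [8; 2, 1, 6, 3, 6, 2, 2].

Using pₖ = aₖpₖ₋₁ + pₖ₋₂, qₖ = aₖqₖ₋₁ + qₖ₋₂ (with p₋₁=1, p₋₂=0, q₋₁=0, q₋₂=1):
  k=0: a=8, p=8, q=1
  k=1: a=2, p=17, q=2
  k=2: a=1, p=25, q=3
  k=3: a=6, p=167, q=20
  k=4: a=3, p=526, q=63
  k=5: a=6, p=3323, q=398

3323/398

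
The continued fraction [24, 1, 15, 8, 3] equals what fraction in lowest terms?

10050/403

Fold from the inside: start with 3/1.
  8 + 1/3 = 25/3
  15 + 3/25 = 378/25
  1 + 25/378 = 403/378
  24 + 378/403 = 10050/403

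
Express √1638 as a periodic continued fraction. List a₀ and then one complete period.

[40; 2, 8, 2, 80]

a₀ = ⌊√1638⌋ = 40.
With m₀=0, d₀=1 and mₖ₊₁ = dₖaₖ − mₖ, dₖ₊₁ = (n − mₖ₊₁²)/dₖ, aₖ₊₁ = ⌊(a₀+mₖ₊₁)/dₖ₊₁⌋:
  k=1: m=40, d=38, a=2
  k=2: m=36, d=9, a=8
  k=3: m=36, d=38, a=2
  k=4: m=40, d=1, a=80
d=1 and a=2a₀=80 at k=4, so the next step gives (m, d) = (40, 38) again — its k=1 value — and the period has length 4.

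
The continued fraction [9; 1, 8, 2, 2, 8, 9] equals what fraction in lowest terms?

Fold from the inside: start with 9/1.
  8 + 1/9 = 73/9
  2 + 9/73 = 155/73
  2 + 73/155 = 383/155
  8 + 155/383 = 3219/383
  1 + 383/3219 = 3602/3219
  9 + 3219/3602 = 35637/3602

35637/3602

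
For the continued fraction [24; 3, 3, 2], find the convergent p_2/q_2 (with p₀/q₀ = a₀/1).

Using pₖ = aₖpₖ₋₁ + pₖ₋₂, qₖ = aₖqₖ₋₁ + qₖ₋₂ (with p₋₁=1, p₋₂=0, q₋₁=0, q₋₂=1):
  k=0: a=24, p=24, q=1
  k=1: a=3, p=73, q=3
  k=2: a=3, p=243, q=10

243/10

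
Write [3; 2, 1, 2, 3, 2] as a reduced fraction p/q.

209/62

Fold from the inside: start with 2/1.
  3 + 1/2 = 7/2
  2 + 2/7 = 16/7
  1 + 7/16 = 23/16
  2 + 16/23 = 62/23
  3 + 23/62 = 209/62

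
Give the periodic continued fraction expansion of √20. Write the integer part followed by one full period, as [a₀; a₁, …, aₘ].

a₀ = ⌊√20⌋ = 4.
With m₀=0, d₀=1 and mₖ₊₁ = dₖaₖ − mₖ, dₖ₊₁ = (n − mₖ₊₁²)/dₖ, aₖ₊₁ = ⌊(a₀+mₖ₊₁)/dₖ₊₁⌋:
  k=1: m=4, d=4, a=2
  k=2: m=4, d=1, a=8
d=1 and a=2a₀=8 at k=2, so the next step gives (m, d) = (4, 4) again — its k=1 value — and the period has length 2.

[4; 2, 8]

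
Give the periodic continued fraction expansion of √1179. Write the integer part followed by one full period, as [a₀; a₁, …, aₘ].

a₀ = ⌊√1179⌋ = 34.
With m₀=0, d₀=1 and mₖ₊₁ = dₖaₖ − mₖ, dₖ₊₁ = (n − mₖ₊₁²)/dₖ, aₖ₊₁ = ⌊(a₀+mₖ₊₁)/dₖ₊₁⌋:
  k=1: m=34, d=23, a=2
  k=2: m=12, d=45, a=1
  k=3: m=33, d=2, a=33
  k=4: m=33, d=45, a=1
  k=5: m=12, d=23, a=2
  k=6: m=34, d=1, a=68
d=1 and a=2a₀=68 at k=6, so the next step gives (m, d) = (34, 23) again — its k=1 value — and the period has length 6.

[34; 2, 1, 33, 1, 2, 68]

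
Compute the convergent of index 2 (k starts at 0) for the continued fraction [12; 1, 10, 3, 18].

142/11

Using pₖ = aₖpₖ₋₁ + pₖ₋₂, qₖ = aₖqₖ₋₁ + qₖ₋₂ (with p₋₁=1, p₋₂=0, q₋₁=0, q₋₂=1):
  k=0: a=12, p=12, q=1
  k=1: a=1, p=13, q=1
  k=2: a=10, p=142, q=11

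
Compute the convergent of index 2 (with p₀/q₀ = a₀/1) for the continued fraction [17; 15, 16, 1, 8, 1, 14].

Using pₖ = aₖpₖ₋₁ + pₖ₋₂, qₖ = aₖqₖ₋₁ + qₖ₋₂ (with p₋₁=1, p₋₂=0, q₋₁=0, q₋₂=1):
  k=0: a=17, p=17, q=1
  k=1: a=15, p=256, q=15
  k=2: a=16, p=4113, q=241

4113/241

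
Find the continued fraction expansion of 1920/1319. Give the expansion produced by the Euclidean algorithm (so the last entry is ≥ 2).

[1; 2, 5, 7, 3, 5]

1920 = 1·1319 + 601
1319 = 2·601 + 117
601 = 5·117 + 16
117 = 7·16 + 5
16 = 3·5 + 1
5 = 5·1 + 0  (stop)
So 1920/1319 = [1; 2, 5, 7, 3, 5].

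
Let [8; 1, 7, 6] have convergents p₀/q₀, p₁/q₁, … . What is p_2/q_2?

71/8

Using pₖ = aₖpₖ₋₁ + pₖ₋₂, qₖ = aₖqₖ₋₁ + qₖ₋₂ (with p₋₁=1, p₋₂=0, q₋₁=0, q₋₂=1):
  k=0: a=8, p=8, q=1
  k=1: a=1, p=9, q=1
  k=2: a=7, p=71, q=8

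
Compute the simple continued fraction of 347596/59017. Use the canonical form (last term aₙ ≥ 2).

347596 = 5×59017 + 52511
59017 = 1×52511 + 6506
52511 = 8×6506 + 463
6506 = 14×463 + 24
463 = 19×24 + 7
24 = 3×7 + 3
7 = 2×3 + 1
3 = 3×1 + 0  (stop)
So 347596/59017 = [5; 1, 8, 14, 19, 3, 2, 3].

[5; 1, 8, 14, 19, 3, 2, 3]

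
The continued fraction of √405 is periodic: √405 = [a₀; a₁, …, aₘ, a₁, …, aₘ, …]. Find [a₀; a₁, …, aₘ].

a₀ = ⌊√405⌋ = 20.

[20; 8, 40]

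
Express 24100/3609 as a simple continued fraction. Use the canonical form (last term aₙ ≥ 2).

24100 = 6×3609 + 2446
3609 = 1×2446 + 1163
2446 = 2×1163 + 120
1163 = 9×120 + 83
120 = 1×83 + 37
83 = 2×37 + 9
37 = 4×9 + 1
9 = 9×1 + 0  (stop)
So 24100/3609 = [6; 1, 2, 9, 1, 2, 4, 9].

[6; 1, 2, 9, 1, 2, 4, 9]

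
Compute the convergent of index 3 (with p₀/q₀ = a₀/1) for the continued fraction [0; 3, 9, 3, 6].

28/87

Using pₖ = aₖpₖ₋₁ + pₖ₋₂, qₖ = aₖqₖ₋₁ + qₖ₋₂ (with p₋₁=1, p₋₂=0, q₋₁=0, q₋₂=1):
  k=0: a=0, p=0, q=1
  k=1: a=3, p=1, q=3
  k=2: a=9, p=9, q=28
  k=3: a=3, p=28, q=87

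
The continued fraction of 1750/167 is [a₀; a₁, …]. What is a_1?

2

1750 = 10·167 + 80   →  a_0 = 10
167 = 2·80 + 7   →  a_1 = 2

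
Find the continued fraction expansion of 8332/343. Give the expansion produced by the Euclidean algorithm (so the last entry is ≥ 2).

8332 = 24*343 + 100
343 = 3*100 + 43
100 = 2*43 + 14
43 = 3*14 + 1
14 = 14*1 + 0  (stop)
So 8332/343 = [24; 3, 2, 3, 14].

[24; 3, 2, 3, 14]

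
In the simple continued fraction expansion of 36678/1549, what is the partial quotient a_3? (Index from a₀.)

36678 = 23·1549 + 1051   →  a_0 = 23
1549 = 1·1051 + 498   →  a_1 = 1
1051 = 2·498 + 55   →  a_2 = 2
498 = 9·55 + 3   →  a_3 = 9

9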